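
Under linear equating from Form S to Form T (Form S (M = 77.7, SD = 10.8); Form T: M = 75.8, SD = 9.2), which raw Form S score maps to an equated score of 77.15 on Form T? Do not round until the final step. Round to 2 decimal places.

Invert y = (SD_Y/SD_X)(x − M_X) + M_Y:
x = (SD_X/SD_Y)(y − M_Y) + M_X = (10.8/9.2)(77.15 − 75.8) + 77.7
x = 1.173913 × 1.350 + 77.7 = 79.28

79.28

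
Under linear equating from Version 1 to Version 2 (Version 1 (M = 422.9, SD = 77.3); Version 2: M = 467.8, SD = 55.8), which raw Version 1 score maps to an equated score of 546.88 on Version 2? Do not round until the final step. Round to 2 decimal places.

532.45

Invert y = (SD_Y/SD_X)(x − M_X) + M_Y:
x = (SD_X/SD_Y)(y − M_Y) + M_X = (77.3/55.8)(546.88 − 467.8) + 422.9
x = 1.385305 × 79.080 + 422.9 = 532.45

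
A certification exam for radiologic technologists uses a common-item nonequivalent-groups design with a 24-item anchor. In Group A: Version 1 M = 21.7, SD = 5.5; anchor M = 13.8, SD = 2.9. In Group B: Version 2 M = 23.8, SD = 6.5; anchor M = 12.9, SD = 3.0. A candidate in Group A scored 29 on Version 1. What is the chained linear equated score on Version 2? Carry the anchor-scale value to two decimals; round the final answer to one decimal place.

Version 1 → anchor (Group A): v = (2.9/5.5)(29 − 21.7) + 13.8 = 17.65
anchor → Version 2 (Group B): y = (6.5/3.0)(17.65 − 12.9) + 23.8 = 34.1

34.1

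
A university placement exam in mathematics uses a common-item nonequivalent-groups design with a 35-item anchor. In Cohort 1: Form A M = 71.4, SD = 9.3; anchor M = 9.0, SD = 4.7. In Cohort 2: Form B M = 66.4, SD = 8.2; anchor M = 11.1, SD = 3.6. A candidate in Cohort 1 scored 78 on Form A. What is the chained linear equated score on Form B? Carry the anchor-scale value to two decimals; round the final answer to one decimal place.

Form A → anchor (Cohort 1): v = (4.7/9.3)(78 − 71.4) + 9.0 = 12.34
anchor → Form B (Cohort 2): y = (8.2/3.6)(12.34 − 11.1) + 66.4 = 69.2

69.2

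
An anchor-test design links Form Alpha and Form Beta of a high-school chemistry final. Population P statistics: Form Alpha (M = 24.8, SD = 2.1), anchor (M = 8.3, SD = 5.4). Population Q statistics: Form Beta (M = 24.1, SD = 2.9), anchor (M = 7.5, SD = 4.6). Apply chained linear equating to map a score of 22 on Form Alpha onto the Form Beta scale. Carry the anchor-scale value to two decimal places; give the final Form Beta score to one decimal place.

Form Alpha → anchor (Population P): v = (5.4/2.1)(22 − 24.8) + 8.3 = 1.10
anchor → Form Beta (Population Q): y = (2.9/4.6)(1.10 − 7.5) + 24.1 = 20.1

20.1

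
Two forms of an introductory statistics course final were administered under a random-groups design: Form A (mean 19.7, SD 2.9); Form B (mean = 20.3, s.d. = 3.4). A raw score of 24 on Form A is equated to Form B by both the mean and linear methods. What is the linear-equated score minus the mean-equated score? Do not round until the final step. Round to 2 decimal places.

Mean-equated: 24 + (20.3 − 19.7) = 24.60
Linear-equated: (3.4/2.9)(24 − 19.7) + 20.3 = 25.341
Difference = 25.341 − 24.60 = 0.74

0.74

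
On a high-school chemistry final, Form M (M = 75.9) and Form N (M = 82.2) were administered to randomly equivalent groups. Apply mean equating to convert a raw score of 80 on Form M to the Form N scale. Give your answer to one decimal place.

Mean equating: y = x + (M_Y − M_X) = 80 + (82.2 − 75.9) = 86.3

86.3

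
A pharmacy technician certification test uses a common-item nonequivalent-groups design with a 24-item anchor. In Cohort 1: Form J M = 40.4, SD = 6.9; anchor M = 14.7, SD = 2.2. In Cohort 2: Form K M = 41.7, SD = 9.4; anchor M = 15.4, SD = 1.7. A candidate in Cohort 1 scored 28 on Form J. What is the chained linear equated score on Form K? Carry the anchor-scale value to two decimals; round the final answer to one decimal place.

16.0

Form J → anchor (Cohort 1): v = (2.2/6.9)(28 − 40.4) + 14.7 = 10.75
anchor → Form K (Cohort 2): y = (9.4/1.7)(10.75 − 15.4) + 41.7 = 16.0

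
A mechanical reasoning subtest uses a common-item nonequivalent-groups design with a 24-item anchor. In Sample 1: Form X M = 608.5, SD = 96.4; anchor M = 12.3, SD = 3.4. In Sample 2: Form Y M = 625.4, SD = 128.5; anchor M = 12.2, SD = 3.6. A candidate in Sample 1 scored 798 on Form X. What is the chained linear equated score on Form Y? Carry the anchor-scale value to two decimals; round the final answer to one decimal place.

Form X → anchor (Sample 1): v = (3.4/96.4)(798 − 608.5) + 12.3 = 18.98
anchor → Form Y (Sample 2): y = (128.5/3.6)(18.98 − 12.2) + 625.4 = 867.4

867.4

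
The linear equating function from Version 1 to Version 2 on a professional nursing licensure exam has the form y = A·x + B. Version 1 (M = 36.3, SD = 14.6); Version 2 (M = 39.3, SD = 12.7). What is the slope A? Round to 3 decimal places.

A = SD_Y / SD_X = 12.7 / 14.6 = 0.870

0.870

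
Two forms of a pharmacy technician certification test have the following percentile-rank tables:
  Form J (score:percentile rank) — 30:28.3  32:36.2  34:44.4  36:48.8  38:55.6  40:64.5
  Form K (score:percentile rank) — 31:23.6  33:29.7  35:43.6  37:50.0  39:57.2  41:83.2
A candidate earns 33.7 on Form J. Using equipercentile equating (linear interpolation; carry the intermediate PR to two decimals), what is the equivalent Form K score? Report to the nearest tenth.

PR of 33.7 on Form J: 36.2 + (33.7 − 32)/(34 − 32) × (44.4 − 36.2) = 43.17
On Form K, PR 43.17 falls between score 33 (PR 29.7) and 35 (PR 43.6).
Interpolate: 33 + (43.17 − 29.7)/(43.6 − 29.7) × (35 − 33) = 34.9

34.9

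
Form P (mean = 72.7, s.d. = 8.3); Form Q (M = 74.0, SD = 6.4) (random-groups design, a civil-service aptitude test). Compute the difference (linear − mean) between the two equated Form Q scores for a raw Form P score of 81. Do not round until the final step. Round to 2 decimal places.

-1.90

Mean-equated: 81 + (74.0 − 72.7) = 82.30
Linear-equated: (6.4/8.3)(81 − 72.7) + 74.0 = 80.400
Difference = 80.400 − 82.30 = -1.90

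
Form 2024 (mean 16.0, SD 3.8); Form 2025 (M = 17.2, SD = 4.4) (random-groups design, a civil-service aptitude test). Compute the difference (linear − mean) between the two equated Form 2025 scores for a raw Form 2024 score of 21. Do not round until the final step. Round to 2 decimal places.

Mean-equated: 21 + (17.2 − 16.0) = 22.20
Linear-equated: (4.4/3.8)(21 − 16.0) + 17.2 = 22.989
Difference = 22.989 − 22.20 = 0.79

0.79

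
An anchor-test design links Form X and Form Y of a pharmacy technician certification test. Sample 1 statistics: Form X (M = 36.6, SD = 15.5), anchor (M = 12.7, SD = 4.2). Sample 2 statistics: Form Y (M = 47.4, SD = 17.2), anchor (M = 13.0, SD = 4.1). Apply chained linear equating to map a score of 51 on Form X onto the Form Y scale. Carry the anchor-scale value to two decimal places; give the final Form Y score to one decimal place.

Form X → anchor (Sample 1): v = (4.2/15.5)(51 − 36.6) + 12.7 = 16.60
anchor → Form Y (Sample 2): y = (17.2/4.1)(16.60 − 13.0) + 47.4 = 62.5

62.5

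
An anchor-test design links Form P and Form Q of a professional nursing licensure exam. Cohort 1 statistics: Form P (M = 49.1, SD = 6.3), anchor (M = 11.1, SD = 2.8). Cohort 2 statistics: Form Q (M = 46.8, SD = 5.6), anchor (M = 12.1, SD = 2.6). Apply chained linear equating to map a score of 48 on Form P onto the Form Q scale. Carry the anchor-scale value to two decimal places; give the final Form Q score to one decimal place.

Form P → anchor (Cohort 1): v = (2.8/6.3)(48 − 49.1) + 11.1 = 10.61
anchor → Form Q (Cohort 2): y = (5.6/2.6)(10.61 − 12.1) + 46.8 = 43.6

43.6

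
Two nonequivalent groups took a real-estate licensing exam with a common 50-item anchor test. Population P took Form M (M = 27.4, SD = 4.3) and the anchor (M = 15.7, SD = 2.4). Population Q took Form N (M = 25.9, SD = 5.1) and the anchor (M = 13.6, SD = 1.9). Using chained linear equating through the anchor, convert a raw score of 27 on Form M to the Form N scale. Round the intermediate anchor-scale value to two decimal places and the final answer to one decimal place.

30.9

Form M → anchor (Population P): v = (2.4/4.3)(27 − 27.4) + 15.7 = 15.48
anchor → Form N (Population Q): y = (5.1/1.9)(15.48 − 13.6) + 25.9 = 30.9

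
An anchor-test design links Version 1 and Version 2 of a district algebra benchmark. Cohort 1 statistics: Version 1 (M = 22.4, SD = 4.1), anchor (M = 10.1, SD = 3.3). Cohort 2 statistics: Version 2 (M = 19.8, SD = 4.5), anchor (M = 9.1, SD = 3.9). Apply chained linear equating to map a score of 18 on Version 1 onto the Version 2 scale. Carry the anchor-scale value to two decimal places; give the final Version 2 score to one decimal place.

Version 1 → anchor (Cohort 1): v = (3.3/4.1)(18 − 22.4) + 10.1 = 6.56
anchor → Version 2 (Cohort 2): y = (4.5/3.9)(6.56 − 9.1) + 19.8 = 16.9

16.9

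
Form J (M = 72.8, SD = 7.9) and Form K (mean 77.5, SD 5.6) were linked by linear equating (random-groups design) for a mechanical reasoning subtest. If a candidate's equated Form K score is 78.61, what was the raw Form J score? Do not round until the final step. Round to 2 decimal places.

Invert y = (SD_Y/SD_X)(x − M_X) + M_Y:
x = (SD_X/SD_Y)(y − M_Y) + M_X = (7.9/5.6)(78.61 − 77.5) + 72.8
x = 1.410714 × 1.110 + 72.8 = 74.37

74.37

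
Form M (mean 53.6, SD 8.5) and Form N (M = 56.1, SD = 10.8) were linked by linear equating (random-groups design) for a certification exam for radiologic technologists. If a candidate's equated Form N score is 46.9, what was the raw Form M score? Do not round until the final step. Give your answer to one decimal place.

46.4

Invert y = (SD_Y/SD_X)(x − M_X) + M_Y:
x = (SD_X/SD_Y)(y − M_Y) + M_X = (8.5/10.8)(46.9 − 56.1) + 53.6
x = 0.787037 × -9.200 + 53.6 = 46.4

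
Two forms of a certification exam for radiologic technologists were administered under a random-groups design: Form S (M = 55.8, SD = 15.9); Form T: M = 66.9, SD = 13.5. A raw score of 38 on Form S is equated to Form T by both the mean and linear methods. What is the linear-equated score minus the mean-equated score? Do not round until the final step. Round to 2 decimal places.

2.69

Mean-equated: 38 + (66.9 − 55.8) = 49.10
Linear-equated: (13.5/15.9)(38 − 55.8) + 66.9 = 51.787
Difference = 51.787 − 49.10 = 2.69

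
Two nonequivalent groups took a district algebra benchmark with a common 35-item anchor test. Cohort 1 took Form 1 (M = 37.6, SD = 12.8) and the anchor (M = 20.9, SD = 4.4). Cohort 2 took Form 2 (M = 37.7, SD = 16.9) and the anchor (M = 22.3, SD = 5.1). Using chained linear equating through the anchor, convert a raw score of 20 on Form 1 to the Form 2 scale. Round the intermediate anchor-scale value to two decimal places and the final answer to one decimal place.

13.0

Form 1 → anchor (Cohort 1): v = (4.4/12.8)(20 − 37.6) + 20.9 = 14.85
anchor → Form 2 (Cohort 2): y = (16.9/5.1)(14.85 − 22.3) + 37.7 = 13.0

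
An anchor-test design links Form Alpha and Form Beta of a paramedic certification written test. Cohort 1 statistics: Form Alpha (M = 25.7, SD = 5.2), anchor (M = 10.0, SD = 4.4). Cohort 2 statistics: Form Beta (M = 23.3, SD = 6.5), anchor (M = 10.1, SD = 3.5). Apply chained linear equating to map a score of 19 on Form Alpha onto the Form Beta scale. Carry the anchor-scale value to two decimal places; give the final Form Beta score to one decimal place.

12.6

Form Alpha → anchor (Cohort 1): v = (4.4/5.2)(19 − 25.7) + 10.0 = 4.33
anchor → Form Beta (Cohort 2): y = (6.5/3.5)(4.33 − 10.1) + 23.3 = 12.6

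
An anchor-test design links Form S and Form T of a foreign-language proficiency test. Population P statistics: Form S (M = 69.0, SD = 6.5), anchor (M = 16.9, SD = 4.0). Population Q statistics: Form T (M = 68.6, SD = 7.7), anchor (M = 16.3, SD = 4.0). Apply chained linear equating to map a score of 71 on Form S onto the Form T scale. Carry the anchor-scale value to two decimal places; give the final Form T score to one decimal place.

72.1

Form S → anchor (Population P): v = (4.0/6.5)(71 − 69.0) + 16.9 = 18.13
anchor → Form T (Population Q): y = (7.7/4.0)(18.13 − 16.3) + 68.6 = 72.1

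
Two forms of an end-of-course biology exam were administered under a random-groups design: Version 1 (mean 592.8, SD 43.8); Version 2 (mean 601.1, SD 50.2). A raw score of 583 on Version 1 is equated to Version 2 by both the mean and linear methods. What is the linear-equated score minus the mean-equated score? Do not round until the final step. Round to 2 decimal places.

-1.43

Mean-equated: 583 + (601.1 − 592.8) = 591.30
Linear-equated: (50.2/43.8)(583 − 592.8) + 601.1 = 589.868
Difference = 589.868 − 591.30 = -1.43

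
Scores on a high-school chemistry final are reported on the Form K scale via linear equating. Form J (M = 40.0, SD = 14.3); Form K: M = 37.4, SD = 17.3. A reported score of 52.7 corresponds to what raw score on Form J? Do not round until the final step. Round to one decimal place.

52.6

Invert y = (SD_Y/SD_X)(x − M_X) + M_Y:
x = (SD_X/SD_Y)(y − M_Y) + M_X = (14.3/17.3)(52.7 − 37.4) + 40.0
x = 0.826590 × 15.300 + 40.0 = 52.6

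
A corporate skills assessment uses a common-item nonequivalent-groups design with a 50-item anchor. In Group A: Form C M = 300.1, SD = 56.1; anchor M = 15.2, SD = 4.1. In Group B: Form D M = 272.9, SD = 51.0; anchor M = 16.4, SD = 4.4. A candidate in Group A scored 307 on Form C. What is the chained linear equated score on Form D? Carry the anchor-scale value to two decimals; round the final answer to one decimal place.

Form C → anchor (Group A): v = (4.1/56.1)(307 − 300.1) + 15.2 = 15.70
anchor → Form D (Group B): y = (51.0/4.4)(15.70 − 16.4) + 272.9 = 264.8

264.8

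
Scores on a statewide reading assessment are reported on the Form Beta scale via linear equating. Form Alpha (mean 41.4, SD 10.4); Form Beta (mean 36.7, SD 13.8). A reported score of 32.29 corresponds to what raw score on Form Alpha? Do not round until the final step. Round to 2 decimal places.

Invert y = (SD_Y/SD_X)(x − M_X) + M_Y:
x = (SD_X/SD_Y)(y − M_Y) + M_X = (10.4/13.8)(32.29 − 36.7) + 41.4
x = 0.753623 × -4.410 + 41.4 = 38.08

38.08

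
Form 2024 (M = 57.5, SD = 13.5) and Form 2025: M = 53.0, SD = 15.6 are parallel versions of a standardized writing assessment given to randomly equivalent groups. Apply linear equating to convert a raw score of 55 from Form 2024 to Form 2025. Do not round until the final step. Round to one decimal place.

50.1

Linear equating: y = (SD_Y/SD_X)(x − M_X) + M_Y
y = (15.6/13.5)(55 − 57.5) + 53.0
y = 1.155556 × -2.5 + 53.0 = -2.8889 + 53.0 = 50.1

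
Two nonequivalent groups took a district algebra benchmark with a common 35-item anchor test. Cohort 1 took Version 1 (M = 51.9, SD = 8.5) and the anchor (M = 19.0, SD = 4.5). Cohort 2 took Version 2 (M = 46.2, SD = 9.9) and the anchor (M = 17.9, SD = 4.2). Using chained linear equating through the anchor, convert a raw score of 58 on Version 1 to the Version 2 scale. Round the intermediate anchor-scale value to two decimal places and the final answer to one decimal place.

Version 1 → anchor (Cohort 1): v = (4.5/8.5)(58 − 51.9) + 19.0 = 22.23
anchor → Version 2 (Cohort 2): y = (9.9/4.2)(22.23 − 17.9) + 46.2 = 56.4

56.4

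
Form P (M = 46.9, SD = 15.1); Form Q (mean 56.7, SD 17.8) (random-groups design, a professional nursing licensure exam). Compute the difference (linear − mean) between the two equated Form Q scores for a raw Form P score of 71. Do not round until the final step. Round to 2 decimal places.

Mean-equated: 71 + (56.7 − 46.9) = 80.80
Linear-equated: (17.8/15.1)(71 − 46.9) + 56.7 = 85.109
Difference = 85.109 − 80.80 = 4.31

4.31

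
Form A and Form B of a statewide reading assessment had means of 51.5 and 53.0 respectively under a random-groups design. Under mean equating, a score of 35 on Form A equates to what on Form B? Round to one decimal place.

Mean equating: y = x + (M_Y − M_X) = 35 + (53.0 − 51.5) = 36.5

36.5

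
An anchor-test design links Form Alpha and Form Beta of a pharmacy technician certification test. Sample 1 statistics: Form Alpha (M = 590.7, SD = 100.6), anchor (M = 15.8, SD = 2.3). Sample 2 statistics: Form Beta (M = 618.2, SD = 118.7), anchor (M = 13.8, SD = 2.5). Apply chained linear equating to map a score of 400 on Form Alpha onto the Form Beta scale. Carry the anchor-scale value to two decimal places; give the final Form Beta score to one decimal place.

506.1

Form Alpha → anchor (Sample 1): v = (2.3/100.6)(400 − 590.7) + 15.8 = 11.44
anchor → Form Beta (Sample 2): y = (118.7/2.5)(11.44 − 13.8) + 618.2 = 506.1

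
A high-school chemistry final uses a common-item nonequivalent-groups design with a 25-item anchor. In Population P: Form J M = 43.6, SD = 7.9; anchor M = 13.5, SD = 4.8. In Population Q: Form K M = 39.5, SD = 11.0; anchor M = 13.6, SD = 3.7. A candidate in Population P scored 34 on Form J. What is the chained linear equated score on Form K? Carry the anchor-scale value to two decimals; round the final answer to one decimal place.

Form J → anchor (Population P): v = (4.8/7.9)(34 − 43.6) + 13.5 = 7.67
anchor → Form K (Population Q): y = (11.0/3.7)(7.67 − 13.6) + 39.5 = 21.9

21.9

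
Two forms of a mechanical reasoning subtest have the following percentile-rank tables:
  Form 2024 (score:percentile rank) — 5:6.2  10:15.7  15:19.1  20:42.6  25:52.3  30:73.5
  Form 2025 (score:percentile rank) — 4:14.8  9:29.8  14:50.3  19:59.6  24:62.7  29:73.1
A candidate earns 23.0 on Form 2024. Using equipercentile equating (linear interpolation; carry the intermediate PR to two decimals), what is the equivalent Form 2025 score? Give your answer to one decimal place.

13.5

PR of 23.0 on Form 2024: 42.6 + (23.0 − 20)/(25 − 20) × (52.3 − 42.6) = 48.42
On Form 2025, PR 48.42 falls between score 9 (PR 29.8) and 14 (PR 50.3).
Interpolate: 9 + (48.42 − 29.8)/(50.3 − 29.8) × (14 − 9) = 13.5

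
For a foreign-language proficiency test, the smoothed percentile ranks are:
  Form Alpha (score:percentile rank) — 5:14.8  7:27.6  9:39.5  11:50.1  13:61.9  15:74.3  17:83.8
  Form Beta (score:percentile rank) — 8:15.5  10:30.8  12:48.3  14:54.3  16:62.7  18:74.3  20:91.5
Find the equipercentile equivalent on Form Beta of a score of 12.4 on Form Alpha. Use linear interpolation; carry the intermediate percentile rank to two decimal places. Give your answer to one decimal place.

PR of 12.4 on Form Alpha: 50.1 + (12.4 − 11)/(13 − 11) × (61.9 − 50.1) = 58.36
On Form Beta, PR 58.36 falls between score 14 (PR 54.3) and 16 (PR 62.7).
Interpolate: 14 + (58.36 − 54.3)/(62.7 − 54.3) × (16 − 14) = 15.0

15.0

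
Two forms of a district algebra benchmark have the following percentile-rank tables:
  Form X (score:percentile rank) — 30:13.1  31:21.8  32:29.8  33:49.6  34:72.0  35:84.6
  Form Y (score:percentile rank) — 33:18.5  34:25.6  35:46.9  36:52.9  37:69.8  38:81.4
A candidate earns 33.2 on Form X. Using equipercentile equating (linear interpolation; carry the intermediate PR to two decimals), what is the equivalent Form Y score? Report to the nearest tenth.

PR of 33.2 on Form X: 49.6 + (33.2 − 33)/(34 − 33) × (72.0 − 49.6) = 54.08
On Form Y, PR 54.08 falls between score 36 (PR 52.9) and 37 (PR 69.8).
Interpolate: 36 + (54.08 − 52.9)/(69.8 − 52.9) × (37 − 36) = 36.1

36.1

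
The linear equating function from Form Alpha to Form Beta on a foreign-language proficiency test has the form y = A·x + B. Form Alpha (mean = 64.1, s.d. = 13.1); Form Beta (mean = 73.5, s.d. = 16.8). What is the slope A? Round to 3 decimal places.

A = SD_Y / SD_X = 16.8 / 13.1 = 1.282

1.282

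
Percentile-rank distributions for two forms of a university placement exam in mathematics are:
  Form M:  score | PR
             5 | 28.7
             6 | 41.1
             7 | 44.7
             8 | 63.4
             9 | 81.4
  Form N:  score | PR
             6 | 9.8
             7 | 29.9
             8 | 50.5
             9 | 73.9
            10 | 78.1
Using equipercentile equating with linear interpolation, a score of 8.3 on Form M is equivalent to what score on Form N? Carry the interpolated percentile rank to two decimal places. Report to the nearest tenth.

PR of 8.3 on Form M: 63.4 + (8.3 − 8)/(9 − 8) × (81.4 − 63.4) = 68.80
On Form N, PR 68.80 falls between score 8 (PR 50.5) and 9 (PR 73.9).
Interpolate: 8 + (68.80 − 50.5)/(73.9 − 50.5) × (9 − 8) = 8.8

8.8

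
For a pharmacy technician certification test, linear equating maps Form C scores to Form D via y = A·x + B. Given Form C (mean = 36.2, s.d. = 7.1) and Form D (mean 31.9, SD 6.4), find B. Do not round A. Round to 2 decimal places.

-0.73

A = SD_Y / SD_X = 6.4 / 7.1 = 0.901408
B = M_Y − A·M_X = 31.9 − 0.901408 × 36.2 = -0.73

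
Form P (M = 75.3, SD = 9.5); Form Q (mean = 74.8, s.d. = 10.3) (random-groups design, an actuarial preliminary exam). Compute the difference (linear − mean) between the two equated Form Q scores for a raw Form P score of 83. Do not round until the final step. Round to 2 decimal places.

Mean-equated: 83 + (74.8 − 75.3) = 82.50
Linear-equated: (10.3/9.5)(83 − 75.3) + 74.8 = 83.148
Difference = 83.148 − 82.50 = 0.65

0.65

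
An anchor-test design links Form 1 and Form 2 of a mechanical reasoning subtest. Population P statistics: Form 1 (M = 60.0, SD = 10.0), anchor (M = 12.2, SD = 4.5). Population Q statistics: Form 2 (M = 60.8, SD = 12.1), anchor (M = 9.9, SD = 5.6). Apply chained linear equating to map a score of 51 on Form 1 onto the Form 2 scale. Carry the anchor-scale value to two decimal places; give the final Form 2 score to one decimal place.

57.0

Form 1 → anchor (Population P): v = (4.5/10.0)(51 − 60.0) + 12.2 = 8.15
anchor → Form 2 (Population Q): y = (12.1/5.6)(8.15 − 9.9) + 60.8 = 57.0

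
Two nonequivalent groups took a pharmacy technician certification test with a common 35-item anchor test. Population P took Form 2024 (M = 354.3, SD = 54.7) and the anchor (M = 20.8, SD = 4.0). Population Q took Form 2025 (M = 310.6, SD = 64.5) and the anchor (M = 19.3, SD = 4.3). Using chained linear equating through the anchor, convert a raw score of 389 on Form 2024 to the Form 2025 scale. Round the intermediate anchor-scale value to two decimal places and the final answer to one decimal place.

371.2

Form 2024 → anchor (Population P): v = (4.0/54.7)(389 − 354.3) + 20.8 = 23.34
anchor → Form 2025 (Population Q): y = (64.5/4.3)(23.34 − 19.3) + 310.6 = 371.2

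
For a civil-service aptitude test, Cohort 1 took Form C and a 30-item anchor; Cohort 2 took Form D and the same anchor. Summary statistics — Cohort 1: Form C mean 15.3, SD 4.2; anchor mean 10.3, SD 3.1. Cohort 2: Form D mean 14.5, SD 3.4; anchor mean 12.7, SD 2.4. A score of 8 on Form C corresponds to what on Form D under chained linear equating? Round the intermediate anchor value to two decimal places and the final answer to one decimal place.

3.5

Form C → anchor (Cohort 1): v = (3.1/4.2)(8 − 15.3) + 10.3 = 4.91
anchor → Form D (Cohort 2): y = (3.4/2.4)(4.91 − 12.7) + 14.5 = 3.5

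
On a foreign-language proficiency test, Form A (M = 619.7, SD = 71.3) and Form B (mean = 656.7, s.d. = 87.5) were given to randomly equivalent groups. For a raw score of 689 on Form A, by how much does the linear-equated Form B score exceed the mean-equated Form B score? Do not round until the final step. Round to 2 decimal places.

Mean-equated: 689 + (656.7 − 619.7) = 726.00
Linear-equated: (87.5/71.3)(689 − 619.7) + 656.7 = 741.746
Difference = 741.746 − 726.00 = 15.75

15.75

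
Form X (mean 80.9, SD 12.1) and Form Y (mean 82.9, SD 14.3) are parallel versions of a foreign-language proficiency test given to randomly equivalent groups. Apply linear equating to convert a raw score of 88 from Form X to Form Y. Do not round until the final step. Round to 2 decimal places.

Linear equating: y = (SD_Y/SD_X)(x − M_X) + M_Y
y = (14.3/12.1)(88 − 80.9) + 82.9
y = 1.181818 × 7.1 + 82.9 = 8.3909 + 82.9 = 91.29

91.29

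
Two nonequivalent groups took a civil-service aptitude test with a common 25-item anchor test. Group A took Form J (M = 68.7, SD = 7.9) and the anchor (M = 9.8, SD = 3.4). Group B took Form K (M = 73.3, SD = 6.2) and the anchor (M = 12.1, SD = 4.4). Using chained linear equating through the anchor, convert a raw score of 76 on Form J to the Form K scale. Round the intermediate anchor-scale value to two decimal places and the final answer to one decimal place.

Form J → anchor (Group A): v = (3.4/7.9)(76 − 68.7) + 9.8 = 12.94
anchor → Form K (Group B): y = (6.2/4.4)(12.94 − 12.1) + 73.3 = 74.5

74.5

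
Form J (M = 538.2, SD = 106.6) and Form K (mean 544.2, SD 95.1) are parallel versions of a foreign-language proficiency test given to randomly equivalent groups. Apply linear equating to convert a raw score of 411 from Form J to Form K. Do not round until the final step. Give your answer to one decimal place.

Linear equating: y = (SD_Y/SD_X)(x − M_X) + M_Y
y = (95.1/106.6)(411 − 538.2) + 544.2
y = 0.892120 × -127.2 + 544.2 = -113.4777 + 544.2 = 430.7

430.7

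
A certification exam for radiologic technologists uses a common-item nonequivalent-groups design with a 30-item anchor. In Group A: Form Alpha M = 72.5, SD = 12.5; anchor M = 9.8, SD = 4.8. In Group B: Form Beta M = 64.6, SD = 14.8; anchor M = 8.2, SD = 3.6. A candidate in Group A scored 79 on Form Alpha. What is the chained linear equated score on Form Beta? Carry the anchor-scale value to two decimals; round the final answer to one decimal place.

81.5

Form Alpha → anchor (Group A): v = (4.8/12.5)(79 − 72.5) + 9.8 = 12.30
anchor → Form Beta (Group B): y = (14.8/3.6)(12.30 − 8.2) + 64.6 = 81.5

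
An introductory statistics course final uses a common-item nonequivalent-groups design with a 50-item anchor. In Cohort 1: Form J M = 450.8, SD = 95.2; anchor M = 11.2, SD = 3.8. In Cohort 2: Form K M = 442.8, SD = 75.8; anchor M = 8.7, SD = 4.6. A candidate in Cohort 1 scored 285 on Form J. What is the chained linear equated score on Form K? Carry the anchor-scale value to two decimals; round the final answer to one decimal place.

Form J → anchor (Cohort 1): v = (3.8/95.2)(285 − 450.8) + 11.2 = 4.58
anchor → Form K (Cohort 2): y = (75.8/4.6)(4.58 − 8.7) + 442.8 = 374.9

374.9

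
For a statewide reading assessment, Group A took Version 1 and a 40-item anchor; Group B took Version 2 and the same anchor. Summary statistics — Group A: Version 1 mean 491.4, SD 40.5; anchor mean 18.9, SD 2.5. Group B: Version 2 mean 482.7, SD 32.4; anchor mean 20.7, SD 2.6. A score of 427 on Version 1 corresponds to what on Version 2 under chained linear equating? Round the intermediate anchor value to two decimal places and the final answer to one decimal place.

Version 1 → anchor (Group A): v = (2.5/40.5)(427 − 491.4) + 18.9 = 14.92
anchor → Version 2 (Group B): y = (32.4/2.6)(14.92 − 20.7) + 482.7 = 410.7

410.7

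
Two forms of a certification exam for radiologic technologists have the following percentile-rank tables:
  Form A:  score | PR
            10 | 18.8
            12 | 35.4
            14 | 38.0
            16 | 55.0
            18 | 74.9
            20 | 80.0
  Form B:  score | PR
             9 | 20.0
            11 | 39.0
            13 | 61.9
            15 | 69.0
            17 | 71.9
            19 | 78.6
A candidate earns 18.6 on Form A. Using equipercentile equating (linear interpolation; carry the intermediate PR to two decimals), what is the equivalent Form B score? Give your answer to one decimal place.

PR of 18.6 on Form A: 74.9 + (18.6 − 18)/(20 − 18) × (80.0 − 74.9) = 76.43
On Form B, PR 76.43 falls between score 17 (PR 71.9) and 19 (PR 78.6).
Interpolate: 17 + (76.43 − 71.9)/(78.6 − 71.9) × (19 − 17) = 18.4

18.4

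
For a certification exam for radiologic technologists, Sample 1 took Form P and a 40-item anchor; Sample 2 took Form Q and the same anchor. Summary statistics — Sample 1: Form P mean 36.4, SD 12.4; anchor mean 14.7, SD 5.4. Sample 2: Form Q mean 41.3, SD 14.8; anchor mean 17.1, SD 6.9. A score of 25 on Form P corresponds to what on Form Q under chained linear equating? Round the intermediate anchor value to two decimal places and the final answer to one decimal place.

Form P → anchor (Sample 1): v = (5.4/12.4)(25 − 36.4) + 14.7 = 9.74
anchor → Form Q (Sample 2): y = (14.8/6.9)(9.74 − 17.1) + 41.3 = 25.5

25.5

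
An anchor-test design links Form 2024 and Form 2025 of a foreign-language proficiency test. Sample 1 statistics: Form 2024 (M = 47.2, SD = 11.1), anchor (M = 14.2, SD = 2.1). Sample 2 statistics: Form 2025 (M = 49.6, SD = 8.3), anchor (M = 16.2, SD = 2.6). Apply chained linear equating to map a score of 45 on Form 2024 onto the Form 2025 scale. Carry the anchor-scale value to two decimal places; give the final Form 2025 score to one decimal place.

41.9

Form 2024 → anchor (Sample 1): v = (2.1/11.1)(45 − 47.2) + 14.2 = 13.78
anchor → Form 2025 (Sample 2): y = (8.3/2.6)(13.78 − 16.2) + 49.6 = 41.9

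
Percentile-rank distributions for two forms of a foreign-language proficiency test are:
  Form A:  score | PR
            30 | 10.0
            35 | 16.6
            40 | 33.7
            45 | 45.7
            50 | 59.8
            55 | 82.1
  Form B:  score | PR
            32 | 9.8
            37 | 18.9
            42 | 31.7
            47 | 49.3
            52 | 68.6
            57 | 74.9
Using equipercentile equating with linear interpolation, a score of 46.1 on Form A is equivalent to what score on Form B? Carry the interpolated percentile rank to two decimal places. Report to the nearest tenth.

PR of 46.1 on Form A: 45.7 + (46.1 − 45)/(50 − 45) × (59.8 − 45.7) = 48.80
On Form B, PR 48.80 falls between score 42 (PR 31.7) and 47 (PR 49.3).
Interpolate: 42 + (48.80 − 31.7)/(49.3 − 31.7) × (47 − 42) = 46.9

46.9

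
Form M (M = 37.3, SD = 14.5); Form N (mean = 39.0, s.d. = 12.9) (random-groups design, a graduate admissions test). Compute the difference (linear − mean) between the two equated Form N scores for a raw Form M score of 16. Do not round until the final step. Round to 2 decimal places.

2.35

Mean-equated: 16 + (39.0 − 37.3) = 17.70
Linear-equated: (12.9/14.5)(16 − 37.3) + 39.0 = 20.050
Difference = 20.050 − 17.70 = 2.35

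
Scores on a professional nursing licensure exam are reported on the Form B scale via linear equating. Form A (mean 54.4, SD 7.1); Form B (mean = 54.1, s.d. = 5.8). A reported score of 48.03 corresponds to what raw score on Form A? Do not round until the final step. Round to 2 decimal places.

46.97

Invert y = (SD_Y/SD_X)(x − M_X) + M_Y:
x = (SD_X/SD_Y)(y − M_Y) + M_X = (7.1/5.8)(48.03 − 54.1) + 54.4
x = 1.224138 × -6.070 + 54.4 = 46.97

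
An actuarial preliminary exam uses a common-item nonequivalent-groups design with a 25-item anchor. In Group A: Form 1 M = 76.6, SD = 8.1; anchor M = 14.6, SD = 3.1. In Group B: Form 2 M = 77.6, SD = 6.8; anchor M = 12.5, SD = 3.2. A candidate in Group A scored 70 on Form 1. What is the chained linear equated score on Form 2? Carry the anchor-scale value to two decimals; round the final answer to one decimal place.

76.7

Form 1 → anchor (Group A): v = (3.1/8.1)(70 − 76.6) + 14.6 = 12.07
anchor → Form 2 (Group B): y = (6.8/3.2)(12.07 − 12.5) + 77.6 = 76.7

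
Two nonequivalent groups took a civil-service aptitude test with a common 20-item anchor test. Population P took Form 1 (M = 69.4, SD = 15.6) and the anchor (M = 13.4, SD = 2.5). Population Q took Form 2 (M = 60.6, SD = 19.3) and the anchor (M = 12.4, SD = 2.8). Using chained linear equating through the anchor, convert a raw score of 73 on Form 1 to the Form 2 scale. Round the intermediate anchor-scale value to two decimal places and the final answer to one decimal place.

Form 1 → anchor (Population P): v = (2.5/15.6)(73 − 69.4) + 13.4 = 13.98
anchor → Form 2 (Population Q): y = (19.3/2.8)(13.98 − 12.4) + 60.6 = 71.5

71.5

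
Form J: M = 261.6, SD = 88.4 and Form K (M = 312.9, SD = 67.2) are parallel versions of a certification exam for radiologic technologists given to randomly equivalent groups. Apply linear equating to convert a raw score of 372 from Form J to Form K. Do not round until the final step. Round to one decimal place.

Linear equating: y = (SD_Y/SD_X)(x − M_X) + M_Y
y = (67.2/88.4)(372 − 261.6) + 312.9
y = 0.760181 × 110.4 + 312.9 = 83.9240 + 312.9 = 396.8

396.8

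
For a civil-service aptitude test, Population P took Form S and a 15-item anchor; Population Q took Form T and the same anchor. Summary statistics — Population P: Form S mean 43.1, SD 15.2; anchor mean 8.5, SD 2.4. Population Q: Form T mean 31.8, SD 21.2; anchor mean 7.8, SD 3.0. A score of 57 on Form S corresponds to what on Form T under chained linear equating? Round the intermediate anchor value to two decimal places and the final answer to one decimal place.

52.2

Form S → anchor (Population P): v = (2.4/15.2)(57 − 43.1) + 8.5 = 10.69
anchor → Form T (Population Q): y = (21.2/3.0)(10.69 − 7.8) + 31.8 = 52.2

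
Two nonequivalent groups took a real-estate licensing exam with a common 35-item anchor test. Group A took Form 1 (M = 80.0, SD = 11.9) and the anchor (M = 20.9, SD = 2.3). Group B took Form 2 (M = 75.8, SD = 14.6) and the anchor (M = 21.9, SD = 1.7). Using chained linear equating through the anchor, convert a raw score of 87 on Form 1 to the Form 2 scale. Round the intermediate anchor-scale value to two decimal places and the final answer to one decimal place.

Form 1 → anchor (Group A): v = (2.3/11.9)(87 − 80.0) + 20.9 = 22.25
anchor → Form 2 (Group B): y = (14.6/1.7)(22.25 − 21.9) + 75.8 = 78.8

78.8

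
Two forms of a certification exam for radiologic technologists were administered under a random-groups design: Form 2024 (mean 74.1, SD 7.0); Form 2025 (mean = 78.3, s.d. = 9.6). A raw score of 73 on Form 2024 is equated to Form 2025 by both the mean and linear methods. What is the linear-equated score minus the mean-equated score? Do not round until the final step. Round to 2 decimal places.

Mean-equated: 73 + (78.3 − 74.1) = 77.20
Linear-equated: (9.6/7.0)(73 − 74.1) + 78.3 = 76.791
Difference = 76.791 − 77.20 = -0.41

-0.41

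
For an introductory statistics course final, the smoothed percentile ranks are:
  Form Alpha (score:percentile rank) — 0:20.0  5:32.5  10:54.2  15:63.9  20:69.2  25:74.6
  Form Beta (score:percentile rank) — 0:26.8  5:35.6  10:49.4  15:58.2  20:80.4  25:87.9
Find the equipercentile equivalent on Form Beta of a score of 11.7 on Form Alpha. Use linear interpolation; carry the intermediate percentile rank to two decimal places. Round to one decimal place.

14.6

PR of 11.7 on Form Alpha: 54.2 + (11.7 − 10)/(15 − 10) × (63.9 − 54.2) = 57.50
On Form Beta, PR 57.50 falls between score 10 (PR 49.4) and 15 (PR 58.2).
Interpolate: 10 + (57.50 − 49.4)/(58.2 − 49.4) × (15 − 10) = 14.6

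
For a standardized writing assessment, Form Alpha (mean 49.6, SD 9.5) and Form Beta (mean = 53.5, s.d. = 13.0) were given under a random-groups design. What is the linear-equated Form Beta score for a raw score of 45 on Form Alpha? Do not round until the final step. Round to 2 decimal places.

Linear equating: y = (SD_Y/SD_X)(x − M_X) + M_Y
y = (13.0/9.5)(45 − 49.6) + 53.5
y = 1.368421 × -4.6 + 53.5 = -6.2947 + 53.5 = 47.21

47.21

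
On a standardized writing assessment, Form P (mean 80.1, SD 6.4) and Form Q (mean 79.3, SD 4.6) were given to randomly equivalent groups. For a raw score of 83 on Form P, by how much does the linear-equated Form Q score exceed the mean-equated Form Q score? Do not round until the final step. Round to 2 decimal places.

Mean-equated: 83 + (79.3 − 80.1) = 82.20
Linear-equated: (4.6/6.4)(83 − 80.1) + 79.3 = 81.384
Difference = 81.384 − 82.20 = -0.82

-0.82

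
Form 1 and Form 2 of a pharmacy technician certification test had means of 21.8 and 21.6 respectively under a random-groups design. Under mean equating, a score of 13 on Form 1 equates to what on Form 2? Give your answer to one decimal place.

Mean equating: y = x + (M_Y − M_X) = 13 + (21.6 − 21.8) = 12.8

12.8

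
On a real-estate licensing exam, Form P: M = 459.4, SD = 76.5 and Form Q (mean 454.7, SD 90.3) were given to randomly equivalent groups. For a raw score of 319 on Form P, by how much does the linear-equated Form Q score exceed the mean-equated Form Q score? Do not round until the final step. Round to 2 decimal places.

Mean-equated: 319 + (454.7 − 459.4) = 314.30
Linear-equated: (90.3/76.5)(319 − 459.4) + 454.7 = 288.973
Difference = 288.973 − 314.30 = -25.33

-25.33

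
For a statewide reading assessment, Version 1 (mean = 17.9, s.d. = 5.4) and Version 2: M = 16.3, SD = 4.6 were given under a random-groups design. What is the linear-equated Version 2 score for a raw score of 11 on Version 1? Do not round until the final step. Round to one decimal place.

10.4

Linear equating: y = (SD_Y/SD_X)(x − M_X) + M_Y
y = (4.6/5.4)(11 − 17.9) + 16.3
y = 0.851852 × -6.9 + 16.3 = -5.8778 + 16.3 = 10.4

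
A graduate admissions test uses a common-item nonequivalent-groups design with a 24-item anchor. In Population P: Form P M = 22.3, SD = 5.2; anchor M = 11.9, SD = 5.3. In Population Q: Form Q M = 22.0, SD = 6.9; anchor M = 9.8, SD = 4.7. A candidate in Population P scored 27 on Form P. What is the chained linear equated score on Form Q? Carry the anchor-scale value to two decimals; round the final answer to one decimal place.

32.1

Form P → anchor (Population P): v = (5.3/5.2)(27 − 22.3) + 11.9 = 16.69
anchor → Form Q (Population Q): y = (6.9/4.7)(16.69 − 9.8) + 22.0 = 32.1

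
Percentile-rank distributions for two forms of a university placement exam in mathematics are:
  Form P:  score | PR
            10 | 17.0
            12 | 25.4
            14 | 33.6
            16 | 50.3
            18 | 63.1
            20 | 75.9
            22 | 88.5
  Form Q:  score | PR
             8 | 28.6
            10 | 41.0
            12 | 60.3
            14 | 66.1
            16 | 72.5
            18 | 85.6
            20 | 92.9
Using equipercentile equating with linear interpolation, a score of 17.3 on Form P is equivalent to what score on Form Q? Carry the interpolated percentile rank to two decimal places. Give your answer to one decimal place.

PR of 17.3 on Form P: 50.3 + (17.3 − 16)/(18 − 16) × (63.1 − 50.3) = 58.62
On Form Q, PR 58.62 falls between score 10 (PR 41.0) and 12 (PR 60.3).
Interpolate: 10 + (58.62 − 41.0)/(60.3 − 41.0) × (12 − 10) = 11.8

11.8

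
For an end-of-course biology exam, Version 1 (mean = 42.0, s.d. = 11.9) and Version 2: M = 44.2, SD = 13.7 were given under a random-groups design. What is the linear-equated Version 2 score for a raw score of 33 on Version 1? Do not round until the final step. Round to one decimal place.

33.8

Linear equating: y = (SD_Y/SD_X)(x − M_X) + M_Y
y = (13.7/11.9)(33 − 42.0) + 44.2
y = 1.151261 × -9.0 + 44.2 = -10.3613 + 44.2 = 33.8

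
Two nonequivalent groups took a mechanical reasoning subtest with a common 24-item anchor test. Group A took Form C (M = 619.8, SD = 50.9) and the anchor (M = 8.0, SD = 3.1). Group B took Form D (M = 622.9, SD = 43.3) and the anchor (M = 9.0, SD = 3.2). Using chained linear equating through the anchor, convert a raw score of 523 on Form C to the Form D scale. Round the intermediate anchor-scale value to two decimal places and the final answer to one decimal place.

529.5

Form C → anchor (Group A): v = (3.1/50.9)(523 − 619.8) + 8.0 = 2.10
anchor → Form D (Group B): y = (43.3/3.2)(2.10 − 9.0) + 622.9 = 529.5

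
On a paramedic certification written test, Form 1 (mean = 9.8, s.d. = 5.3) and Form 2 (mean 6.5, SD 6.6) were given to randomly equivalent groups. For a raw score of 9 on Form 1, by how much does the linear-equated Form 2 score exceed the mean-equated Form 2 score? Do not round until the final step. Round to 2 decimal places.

-0.20

Mean-equated: 9 + (6.5 − 9.8) = 5.70
Linear-equated: (6.6/5.3)(9 − 9.8) + 6.5 = 5.504
Difference = 5.504 − 5.70 = -0.20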